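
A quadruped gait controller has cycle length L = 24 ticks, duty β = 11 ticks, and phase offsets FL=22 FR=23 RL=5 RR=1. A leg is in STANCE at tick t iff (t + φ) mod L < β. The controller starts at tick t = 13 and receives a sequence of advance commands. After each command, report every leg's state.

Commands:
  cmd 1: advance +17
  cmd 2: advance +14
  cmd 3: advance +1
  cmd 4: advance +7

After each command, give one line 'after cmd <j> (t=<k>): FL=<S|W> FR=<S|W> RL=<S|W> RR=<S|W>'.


start t=13: FL=W FR=W RL=W RR=W
cmd 1: advance +17 → t=30, phase=(4,5,11,7) → FL=S FR=S RL=W RR=S
cmd 2: advance +14 → t=44, phase=(18,19,1,21) → FL=W FR=W RL=S RR=W
cmd 3: advance +1 → t=45, phase=(19,20,2,22) → FL=W FR=W RL=S RR=W
cmd 4: advance +7 → t=52, phase=(2,3,9,5) → FL=S FR=S RL=S RR=S

after cmd 1 (t=30): FL=S FR=S RL=W RR=S
after cmd 2 (t=44): FL=W FR=W RL=S RR=W
after cmd 3 (t=45): FL=W FR=W RL=S RR=W
after cmd 4 (t=52): FL=S FR=S RL=S RR=S


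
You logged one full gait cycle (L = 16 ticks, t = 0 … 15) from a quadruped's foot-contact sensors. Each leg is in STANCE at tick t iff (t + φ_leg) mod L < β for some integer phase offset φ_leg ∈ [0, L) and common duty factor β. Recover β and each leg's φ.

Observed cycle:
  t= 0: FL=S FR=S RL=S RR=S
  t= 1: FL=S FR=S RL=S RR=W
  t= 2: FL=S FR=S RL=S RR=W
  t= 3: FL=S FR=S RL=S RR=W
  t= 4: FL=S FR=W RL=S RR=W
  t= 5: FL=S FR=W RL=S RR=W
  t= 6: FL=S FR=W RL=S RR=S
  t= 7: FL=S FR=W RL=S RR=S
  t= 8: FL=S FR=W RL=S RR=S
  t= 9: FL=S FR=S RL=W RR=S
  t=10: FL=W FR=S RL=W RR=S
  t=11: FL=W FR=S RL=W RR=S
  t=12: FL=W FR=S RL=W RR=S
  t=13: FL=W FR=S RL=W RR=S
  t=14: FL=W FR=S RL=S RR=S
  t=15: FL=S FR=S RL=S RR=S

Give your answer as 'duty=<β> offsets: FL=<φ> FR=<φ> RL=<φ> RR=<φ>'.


duty=11 offsets: FL=1 FR=7 RL=2 RR=10

duty β = stance ticks per leg = 11
FL: stance ticks = 11; W→S at t=15 → φ=1
FR: stance ticks = 11; W→S at t=9 → φ=7
RL: stance ticks = 11; W→S at t=14 → φ=2
RR: stance ticks = 11; W→S at t=6 → φ=10


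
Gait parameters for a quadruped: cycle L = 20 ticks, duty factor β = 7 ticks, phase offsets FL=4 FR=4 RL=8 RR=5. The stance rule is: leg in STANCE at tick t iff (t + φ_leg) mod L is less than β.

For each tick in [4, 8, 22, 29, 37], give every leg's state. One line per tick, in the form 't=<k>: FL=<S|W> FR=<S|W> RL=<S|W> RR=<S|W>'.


t=4: FL=W FR=W RL=W RR=W
t=8: FL=W FR=W RL=W RR=W
t=22: FL=S FR=S RL=W RR=W
t=29: FL=W FR=W RL=W RR=W
t=37: FL=S FR=S RL=S RR=S

t=4: phase=(8,8,12,9) vs β=7 → FL=W FR=W RL=W RR=W
t=8: phase=(12,12,16,13) vs β=7 → FL=W FR=W RL=W RR=W
t=22: phase=(6,6,10,7) vs β=7 → FL=S FR=S RL=W RR=W
t=29: phase=(13,13,17,14) vs β=7 → FL=W FR=W RL=W RR=W
t=37: phase=(1,1,5,2) vs β=7 → FL=S FR=S RL=S RR=S


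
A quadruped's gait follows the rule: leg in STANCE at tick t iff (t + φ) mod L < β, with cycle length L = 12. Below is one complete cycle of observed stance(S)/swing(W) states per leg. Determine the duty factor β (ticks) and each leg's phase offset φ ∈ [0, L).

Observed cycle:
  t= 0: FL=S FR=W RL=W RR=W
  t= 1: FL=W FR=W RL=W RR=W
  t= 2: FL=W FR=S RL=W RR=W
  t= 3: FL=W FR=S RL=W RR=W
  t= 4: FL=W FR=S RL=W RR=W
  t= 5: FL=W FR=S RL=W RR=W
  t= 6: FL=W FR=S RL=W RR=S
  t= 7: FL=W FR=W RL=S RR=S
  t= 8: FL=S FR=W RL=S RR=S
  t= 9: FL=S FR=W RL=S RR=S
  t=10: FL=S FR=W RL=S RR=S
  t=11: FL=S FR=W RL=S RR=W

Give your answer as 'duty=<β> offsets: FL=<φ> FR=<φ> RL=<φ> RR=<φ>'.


duty β = stance ticks per leg = 5
FL: stance ticks = 5; W→S at t=8 → φ=4
FR: stance ticks = 5; W→S at t=2 → φ=10
RL: stance ticks = 5; W→S at t=7 → φ=5
RR: stance ticks = 5; W→S at t=6 → φ=6

duty=5 offsets: FL=4 FR=10 RL=5 RR=6


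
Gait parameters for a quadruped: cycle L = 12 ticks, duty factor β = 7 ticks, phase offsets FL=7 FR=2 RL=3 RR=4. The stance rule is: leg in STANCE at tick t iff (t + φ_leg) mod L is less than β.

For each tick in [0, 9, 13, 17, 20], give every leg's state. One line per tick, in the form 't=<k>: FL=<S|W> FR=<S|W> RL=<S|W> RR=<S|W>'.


t=0: FL=W FR=S RL=S RR=S
t=9: FL=S FR=W RL=S RR=S
t=13: FL=W FR=S RL=S RR=S
t=17: FL=S FR=W RL=W RR=W
t=20: FL=S FR=W RL=W RR=S

t=0: phase=(7,2,3,4) vs β=7 → FL=W FR=S RL=S RR=S
t=9: phase=(4,11,0,1) vs β=7 → FL=S FR=W RL=S RR=S
t=13: phase=(8,3,4,5) vs β=7 → FL=W FR=S RL=S RR=S
t=17: phase=(0,7,8,9) vs β=7 → FL=S FR=W RL=W RR=W
t=20: phase=(3,10,11,0) vs β=7 → FL=S FR=W RL=W RR=S


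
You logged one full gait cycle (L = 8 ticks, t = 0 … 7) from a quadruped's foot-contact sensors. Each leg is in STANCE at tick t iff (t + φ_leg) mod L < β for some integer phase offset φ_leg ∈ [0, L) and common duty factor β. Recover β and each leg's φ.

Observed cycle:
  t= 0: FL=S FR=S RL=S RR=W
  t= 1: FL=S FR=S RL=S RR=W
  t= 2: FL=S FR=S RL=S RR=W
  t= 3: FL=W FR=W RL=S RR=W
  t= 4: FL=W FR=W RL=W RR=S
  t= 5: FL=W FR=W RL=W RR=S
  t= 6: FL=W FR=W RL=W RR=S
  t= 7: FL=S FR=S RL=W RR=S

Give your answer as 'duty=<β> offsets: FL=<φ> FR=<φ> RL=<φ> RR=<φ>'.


duty β = stance ticks per leg = 4
FL: stance ticks = 4; W→S at t=7 → φ=1
FR: stance ticks = 4; W→S at t=7 → φ=1
RL: stance ticks = 4; W→S at t=0 → φ=0
RR: stance ticks = 4; W→S at t=4 → φ=4

duty=4 offsets: FL=1 FR=1 RL=0 RR=4


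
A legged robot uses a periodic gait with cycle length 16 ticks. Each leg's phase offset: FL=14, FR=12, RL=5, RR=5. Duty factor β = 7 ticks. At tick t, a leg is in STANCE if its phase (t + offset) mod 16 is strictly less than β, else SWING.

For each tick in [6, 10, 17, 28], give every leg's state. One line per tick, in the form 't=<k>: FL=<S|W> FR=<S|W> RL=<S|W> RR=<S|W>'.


t=6: FL=S FR=S RL=W RR=W
t=10: FL=W FR=S RL=W RR=W
t=17: FL=W FR=W RL=S RR=S
t=28: FL=W FR=W RL=S RR=S

t=6: phase=(4,2,11,11) vs β=7 → FL=S FR=S RL=W RR=W
t=10: phase=(8,6,15,15) vs β=7 → FL=W FR=S RL=W RR=W
t=17: phase=(15,13,6,6) vs β=7 → FL=W FR=W RL=S RR=S
t=28: phase=(10,8,1,1) vs β=7 → FL=W FR=W RL=S RR=S


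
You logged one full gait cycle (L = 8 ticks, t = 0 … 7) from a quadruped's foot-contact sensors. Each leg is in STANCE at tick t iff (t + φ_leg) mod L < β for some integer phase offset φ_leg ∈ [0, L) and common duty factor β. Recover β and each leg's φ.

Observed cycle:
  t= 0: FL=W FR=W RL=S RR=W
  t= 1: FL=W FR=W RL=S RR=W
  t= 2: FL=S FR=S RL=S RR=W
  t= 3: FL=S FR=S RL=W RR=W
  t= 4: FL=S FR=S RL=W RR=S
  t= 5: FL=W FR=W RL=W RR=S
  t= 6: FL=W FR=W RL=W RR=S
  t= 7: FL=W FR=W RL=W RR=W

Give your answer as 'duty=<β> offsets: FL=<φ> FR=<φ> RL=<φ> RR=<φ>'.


duty=3 offsets: FL=6 FR=6 RL=0 RR=4

duty β = stance ticks per leg = 3
FL: stance ticks = 3; W→S at t=2 → φ=6
FR: stance ticks = 3; W→S at t=2 → φ=6
RL: stance ticks = 3; W→S at t=0 → φ=0
RR: stance ticks = 3; W→S at t=4 → φ=4


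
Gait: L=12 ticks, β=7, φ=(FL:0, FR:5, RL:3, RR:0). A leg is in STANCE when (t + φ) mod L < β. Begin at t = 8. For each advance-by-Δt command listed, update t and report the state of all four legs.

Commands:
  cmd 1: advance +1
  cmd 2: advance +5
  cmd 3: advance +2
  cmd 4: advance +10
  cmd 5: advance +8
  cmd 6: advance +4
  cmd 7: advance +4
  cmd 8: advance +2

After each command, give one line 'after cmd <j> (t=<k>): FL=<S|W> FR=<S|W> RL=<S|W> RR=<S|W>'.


after cmd 1 (t=9): FL=W FR=S RL=S RR=W
after cmd 2 (t=14): FL=S FR=W RL=S RR=S
after cmd 3 (t=16): FL=S FR=W RL=W RR=S
after cmd 4 (t=26): FL=S FR=W RL=S RR=S
after cmd 5 (t=34): FL=W FR=S RL=S RR=W
after cmd 6 (t=38): FL=S FR=W RL=S RR=S
after cmd 7 (t=42): FL=S FR=W RL=W RR=S
after cmd 8 (t=44): FL=W FR=S RL=W RR=W

start t=8: FL=W FR=S RL=W RR=W
cmd 1: advance +1 → t=9, phase=(9,2,0,9) → FL=W FR=S RL=S RR=W
cmd 2: advance +5 → t=14, phase=(2,7,5,2) → FL=S FR=W RL=S RR=S
cmd 3: advance +2 → t=16, phase=(4,9,7,4) → FL=S FR=W RL=W RR=S
cmd 4: advance +10 → t=26, phase=(2,7,5,2) → FL=S FR=W RL=S RR=S
cmd 5: advance +8 → t=34, phase=(10,3,1,10) → FL=W FR=S RL=S RR=W
cmd 6: advance +4 → t=38, phase=(2,7,5,2) → FL=S FR=W RL=S RR=S
cmd 7: advance +4 → t=42, phase=(6,11,9,6) → FL=S FR=W RL=W RR=S
cmd 8: advance +2 → t=44, phase=(8,1,11,8) → FL=W FR=S RL=W RR=W


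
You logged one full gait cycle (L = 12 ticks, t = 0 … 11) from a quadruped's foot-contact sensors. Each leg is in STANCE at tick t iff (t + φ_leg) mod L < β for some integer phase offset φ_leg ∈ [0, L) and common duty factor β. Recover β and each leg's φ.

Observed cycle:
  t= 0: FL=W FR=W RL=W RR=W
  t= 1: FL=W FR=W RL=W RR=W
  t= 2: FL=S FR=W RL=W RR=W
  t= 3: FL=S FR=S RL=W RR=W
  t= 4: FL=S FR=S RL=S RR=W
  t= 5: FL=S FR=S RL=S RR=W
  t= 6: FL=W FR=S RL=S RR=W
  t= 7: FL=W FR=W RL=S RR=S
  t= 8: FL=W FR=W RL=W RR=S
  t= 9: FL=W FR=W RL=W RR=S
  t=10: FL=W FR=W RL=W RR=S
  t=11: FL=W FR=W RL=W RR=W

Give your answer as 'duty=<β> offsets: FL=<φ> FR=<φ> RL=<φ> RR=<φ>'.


duty β = stance ticks per leg = 4
FL: stance ticks = 4; W→S at t=2 → φ=10
FR: stance ticks = 4; W→S at t=3 → φ=9
RL: stance ticks = 4; W→S at t=4 → φ=8
RR: stance ticks = 4; W→S at t=7 → φ=5

duty=4 offsets: FL=10 FR=9 RL=8 RR=5


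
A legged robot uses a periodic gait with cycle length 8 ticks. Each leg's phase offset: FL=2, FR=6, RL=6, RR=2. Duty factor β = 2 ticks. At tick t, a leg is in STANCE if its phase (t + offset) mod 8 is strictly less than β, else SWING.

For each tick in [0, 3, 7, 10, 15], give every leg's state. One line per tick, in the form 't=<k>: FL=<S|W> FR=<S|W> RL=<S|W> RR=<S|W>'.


t=0: phase=(2,6,6,2) vs β=2 → FL=W FR=W RL=W RR=W
t=3: phase=(5,1,1,5) vs β=2 → FL=W FR=S RL=S RR=W
t=7: phase=(1,5,5,1) vs β=2 → FL=S FR=W RL=W RR=S
t=10: phase=(4,0,0,4) vs β=2 → FL=W FR=S RL=S RR=W
t=15: phase=(1,5,5,1) vs β=2 → FL=S FR=W RL=W RR=S

t=0: FL=W FR=W RL=W RR=W
t=3: FL=W FR=S RL=S RR=W
t=7: FL=S FR=W RL=W RR=S
t=10: FL=W FR=S RL=S RR=W
t=15: FL=S FR=W RL=W RR=S


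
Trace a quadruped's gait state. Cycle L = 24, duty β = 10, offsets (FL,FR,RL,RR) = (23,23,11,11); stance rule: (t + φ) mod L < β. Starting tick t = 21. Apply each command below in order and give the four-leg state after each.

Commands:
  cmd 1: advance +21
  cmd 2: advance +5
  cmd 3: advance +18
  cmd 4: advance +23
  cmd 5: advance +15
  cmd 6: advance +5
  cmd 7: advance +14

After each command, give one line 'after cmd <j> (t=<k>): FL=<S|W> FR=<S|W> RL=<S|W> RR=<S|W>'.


after cmd 1 (t=42): FL=W FR=W RL=S RR=S
after cmd 2 (t=47): FL=W FR=W RL=W RR=W
after cmd 3 (t=65): FL=W FR=W RL=S RR=S
after cmd 4 (t=88): FL=W FR=W RL=S RR=S
after cmd 5 (t=103): FL=S FR=S RL=W RR=W
after cmd 6 (t=108): FL=W FR=W RL=W RR=W
after cmd 7 (t=122): FL=S FR=S RL=W RR=W

start t=21: FL=W FR=W RL=S RR=S
cmd 1: advance +21 → t=42, phase=(17,17,5,5) → FL=W FR=W RL=S RR=S
cmd 2: advance +5 → t=47, phase=(22,22,10,10) → FL=W FR=W RL=W RR=W
cmd 3: advance +18 → t=65, phase=(16,16,4,4) → FL=W FR=W RL=S RR=S
cmd 4: advance +23 → t=88, phase=(15,15,3,3) → FL=W FR=W RL=S RR=S
cmd 5: advance +15 → t=103, phase=(6,6,18,18) → FL=S FR=S RL=W RR=W
cmd 6: advance +5 → t=108, phase=(11,11,23,23) → FL=W FR=W RL=W RR=W
cmd 7: advance +14 → t=122, phase=(1,1,13,13) → FL=S FR=S RL=W RR=W


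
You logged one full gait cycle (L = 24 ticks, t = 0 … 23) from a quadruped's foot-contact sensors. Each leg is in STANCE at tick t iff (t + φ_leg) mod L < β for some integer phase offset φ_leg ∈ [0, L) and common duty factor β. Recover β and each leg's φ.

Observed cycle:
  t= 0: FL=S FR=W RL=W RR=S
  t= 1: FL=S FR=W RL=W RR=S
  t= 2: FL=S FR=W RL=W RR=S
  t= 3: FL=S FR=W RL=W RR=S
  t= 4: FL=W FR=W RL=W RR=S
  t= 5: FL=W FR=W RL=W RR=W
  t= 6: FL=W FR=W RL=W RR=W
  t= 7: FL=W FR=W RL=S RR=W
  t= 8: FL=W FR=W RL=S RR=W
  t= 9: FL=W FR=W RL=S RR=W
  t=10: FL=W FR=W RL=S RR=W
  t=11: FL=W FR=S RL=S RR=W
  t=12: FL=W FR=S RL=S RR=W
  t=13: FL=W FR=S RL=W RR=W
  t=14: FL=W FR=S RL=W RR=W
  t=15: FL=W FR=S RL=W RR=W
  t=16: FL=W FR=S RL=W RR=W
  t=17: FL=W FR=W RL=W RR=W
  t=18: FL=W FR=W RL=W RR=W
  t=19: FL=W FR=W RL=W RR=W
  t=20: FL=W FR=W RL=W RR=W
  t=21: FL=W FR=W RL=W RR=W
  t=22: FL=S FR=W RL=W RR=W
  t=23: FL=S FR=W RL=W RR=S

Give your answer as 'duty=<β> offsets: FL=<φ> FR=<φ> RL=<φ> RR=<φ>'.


duty β = stance ticks per leg = 6
FL: stance ticks = 6; W→S at t=22 → φ=2
FR: stance ticks = 6; W→S at t=11 → φ=13
RL: stance ticks = 6; W→S at t=7 → φ=17
RR: stance ticks = 6; W→S at t=23 → φ=1

duty=6 offsets: FL=2 FR=13 RL=17 RR=1


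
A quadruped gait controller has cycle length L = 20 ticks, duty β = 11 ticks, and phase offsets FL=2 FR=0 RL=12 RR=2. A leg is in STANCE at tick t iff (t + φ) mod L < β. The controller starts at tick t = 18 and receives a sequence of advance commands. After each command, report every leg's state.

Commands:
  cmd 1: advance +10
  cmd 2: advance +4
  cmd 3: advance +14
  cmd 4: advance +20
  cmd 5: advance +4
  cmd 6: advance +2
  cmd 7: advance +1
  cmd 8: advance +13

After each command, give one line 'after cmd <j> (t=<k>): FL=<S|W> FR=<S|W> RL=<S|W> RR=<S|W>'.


after cmd 1 (t=28): FL=S FR=S RL=S RR=S
after cmd 2 (t=32): FL=W FR=W RL=S RR=W
after cmd 3 (t=46): FL=S FR=S RL=W RR=S
after cmd 4 (t=66): FL=S FR=S RL=W RR=S
after cmd 5 (t=70): FL=W FR=S RL=S RR=W
after cmd 6 (t=72): FL=W FR=W RL=S RR=W
after cmd 7 (t=73): FL=W FR=W RL=S RR=W
after cmd 8 (t=86): FL=S FR=S RL=W RR=S

start t=18: FL=S FR=W RL=S RR=S
cmd 1: advance +10 → t=28, phase=(10,8,0,10) → FL=S FR=S RL=S RR=S
cmd 2: advance +4 → t=32, phase=(14,12,4,14) → FL=W FR=W RL=S RR=W
cmd 3: advance +14 → t=46, phase=(8,6,18,8) → FL=S FR=S RL=W RR=S
cmd 4: advance +20 → t=66, phase=(8,6,18,8) → FL=S FR=S RL=W RR=S
cmd 5: advance +4 → t=70, phase=(12,10,2,12) → FL=W FR=S RL=S RR=W
cmd 6: advance +2 → t=72, phase=(14,12,4,14) → FL=W FR=W RL=S RR=W
cmd 7: advance +1 → t=73, phase=(15,13,5,15) → FL=W FR=W RL=S RR=W
cmd 8: advance +13 → t=86, phase=(8,6,18,8) → FL=S FR=S RL=W RR=S


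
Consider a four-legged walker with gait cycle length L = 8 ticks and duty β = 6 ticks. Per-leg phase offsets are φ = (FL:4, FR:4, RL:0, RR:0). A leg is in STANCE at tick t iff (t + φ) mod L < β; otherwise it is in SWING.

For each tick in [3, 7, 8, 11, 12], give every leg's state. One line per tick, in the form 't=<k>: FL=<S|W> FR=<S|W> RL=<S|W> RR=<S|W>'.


t=3: phase=(7,7,3,3) vs β=6 → FL=W FR=W RL=S RR=S
t=7: phase=(3,3,7,7) vs β=6 → FL=S FR=S RL=W RR=W
t=8: phase=(4,4,0,0) vs β=6 → FL=S FR=S RL=S RR=S
t=11: phase=(7,7,3,3) vs β=6 → FL=W FR=W RL=S RR=S
t=12: phase=(0,0,4,4) vs β=6 → FL=S FR=S RL=S RR=S

t=3: FL=W FR=W RL=S RR=S
t=7: FL=S FR=S RL=W RR=W
t=8: FL=S FR=S RL=S RR=S
t=11: FL=W FR=W RL=S RR=S
t=12: FL=S FR=S RL=S RR=S


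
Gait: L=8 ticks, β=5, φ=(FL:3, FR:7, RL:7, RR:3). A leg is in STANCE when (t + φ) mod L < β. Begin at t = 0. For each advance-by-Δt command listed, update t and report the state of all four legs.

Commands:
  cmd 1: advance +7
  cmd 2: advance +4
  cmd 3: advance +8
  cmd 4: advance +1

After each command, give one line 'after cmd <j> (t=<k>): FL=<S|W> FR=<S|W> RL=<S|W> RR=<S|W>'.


start t=0: FL=S FR=W RL=W RR=S
cmd 1: advance +7 → t=7, phase=(2,6,6,2) → FL=S FR=W RL=W RR=S
cmd 2: advance +4 → t=11, phase=(6,2,2,6) → FL=W FR=S RL=S RR=W
cmd 3: advance +8 → t=19, phase=(6,2,2,6) → FL=W FR=S RL=S RR=W
cmd 4: advance +1 → t=20, phase=(7,3,3,7) → FL=W FR=S RL=S RR=W

after cmd 1 (t=7): FL=S FR=W RL=W RR=S
after cmd 2 (t=11): FL=W FR=S RL=S RR=W
after cmd 3 (t=19): FL=W FR=S RL=S RR=W
after cmd 4 (t=20): FL=W FR=S RL=S RR=W


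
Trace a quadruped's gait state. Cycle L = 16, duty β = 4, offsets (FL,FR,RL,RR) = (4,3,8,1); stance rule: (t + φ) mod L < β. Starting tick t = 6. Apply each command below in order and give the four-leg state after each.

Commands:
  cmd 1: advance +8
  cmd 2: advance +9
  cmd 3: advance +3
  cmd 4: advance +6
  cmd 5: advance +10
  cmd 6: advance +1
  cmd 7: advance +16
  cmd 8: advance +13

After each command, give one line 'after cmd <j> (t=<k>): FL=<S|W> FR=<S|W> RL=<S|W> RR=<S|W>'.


after cmd 1 (t=14): FL=S FR=S RL=W RR=W
after cmd 2 (t=23): FL=W FR=W RL=W RR=W
after cmd 3 (t=26): FL=W FR=W RL=S RR=W
after cmd 4 (t=32): FL=W FR=S RL=W RR=S
after cmd 5 (t=42): FL=W FR=W RL=S RR=W
after cmd 6 (t=43): FL=W FR=W RL=S RR=W
after cmd 7 (t=59): FL=W FR=W RL=S RR=W
after cmd 8 (t=72): FL=W FR=W RL=S RR=W

start t=6: FL=W FR=W RL=W RR=W
cmd 1: advance +8 → t=14, phase=(2,1,6,15) → FL=S FR=S RL=W RR=W
cmd 2: advance +9 → t=23, phase=(11,10,15,8) → FL=W FR=W RL=W RR=W
cmd 3: advance +3 → t=26, phase=(14,13,2,11) → FL=W FR=W RL=S RR=W
cmd 4: advance +6 → t=32, phase=(4,3,8,1) → FL=W FR=S RL=W RR=S
cmd 5: advance +10 → t=42, phase=(14,13,2,11) → FL=W FR=W RL=S RR=W
cmd 6: advance +1 → t=43, phase=(15,14,3,12) → FL=W FR=W RL=S RR=W
cmd 7: advance +16 → t=59, phase=(15,14,3,12) → FL=W FR=W RL=S RR=W
cmd 8: advance +13 → t=72, phase=(12,11,0,9) → FL=W FR=W RL=S RR=W


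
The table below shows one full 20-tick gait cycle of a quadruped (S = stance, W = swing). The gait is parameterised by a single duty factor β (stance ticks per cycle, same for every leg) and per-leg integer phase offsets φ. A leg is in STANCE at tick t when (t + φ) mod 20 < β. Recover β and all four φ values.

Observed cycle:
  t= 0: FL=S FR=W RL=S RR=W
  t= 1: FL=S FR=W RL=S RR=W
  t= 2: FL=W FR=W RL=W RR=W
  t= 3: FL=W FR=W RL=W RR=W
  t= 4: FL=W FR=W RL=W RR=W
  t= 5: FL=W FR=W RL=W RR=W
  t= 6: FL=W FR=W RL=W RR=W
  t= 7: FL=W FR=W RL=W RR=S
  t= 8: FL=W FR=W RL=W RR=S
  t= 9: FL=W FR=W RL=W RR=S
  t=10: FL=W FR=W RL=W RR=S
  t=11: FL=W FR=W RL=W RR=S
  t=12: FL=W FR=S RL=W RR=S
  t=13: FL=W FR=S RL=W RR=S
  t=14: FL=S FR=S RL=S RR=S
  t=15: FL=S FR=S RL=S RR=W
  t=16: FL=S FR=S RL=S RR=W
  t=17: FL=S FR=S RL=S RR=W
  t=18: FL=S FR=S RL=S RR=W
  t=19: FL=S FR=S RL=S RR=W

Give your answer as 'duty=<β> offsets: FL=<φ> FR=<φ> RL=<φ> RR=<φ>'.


duty β = stance ticks per leg = 8
FL: stance ticks = 8; W→S at t=14 → φ=6
FR: stance ticks = 8; W→S at t=12 → φ=8
RL: stance ticks = 8; W→S at t=14 → φ=6
RR: stance ticks = 8; W→S at t=7 → φ=13

duty=8 offsets: FL=6 FR=8 RL=6 RR=13


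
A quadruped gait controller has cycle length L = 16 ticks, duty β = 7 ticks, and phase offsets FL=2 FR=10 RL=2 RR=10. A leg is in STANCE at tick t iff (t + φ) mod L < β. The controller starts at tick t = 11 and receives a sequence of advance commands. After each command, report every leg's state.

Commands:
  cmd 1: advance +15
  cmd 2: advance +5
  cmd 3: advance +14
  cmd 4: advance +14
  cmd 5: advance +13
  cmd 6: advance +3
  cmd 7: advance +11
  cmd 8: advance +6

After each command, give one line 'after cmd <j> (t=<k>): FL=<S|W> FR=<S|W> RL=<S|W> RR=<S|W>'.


start t=11: FL=W FR=S RL=W RR=S
cmd 1: advance +15 → t=26, phase=(12,4,12,4) → FL=W FR=S RL=W RR=S
cmd 2: advance +5 → t=31, phase=(1,9,1,9) → FL=S FR=W RL=S RR=W
cmd 3: advance +14 → t=45, phase=(15,7,15,7) → FL=W FR=W RL=W RR=W
cmd 4: advance +14 → t=59, phase=(13,5,13,5) → FL=W FR=S RL=W RR=S
cmd 5: advance +13 → t=72, phase=(10,2,10,2) → FL=W FR=S RL=W RR=S
cmd 6: advance +3 → t=75, phase=(13,5,13,5) → FL=W FR=S RL=W RR=S
cmd 7: advance +11 → t=86, phase=(8,0,8,0) → FL=W FR=S RL=W RR=S
cmd 8: advance +6 → t=92, phase=(14,6,14,6) → FL=W FR=S RL=W RR=S

after cmd 1 (t=26): FL=W FR=S RL=W RR=S
after cmd 2 (t=31): FL=S FR=W RL=S RR=W
after cmd 3 (t=45): FL=W FR=W RL=W RR=W
after cmd 4 (t=59): FL=W FR=S RL=W RR=S
after cmd 5 (t=72): FL=W FR=S RL=W RR=S
after cmd 6 (t=75): FL=W FR=S RL=W RR=S
after cmd 7 (t=86): FL=W FR=S RL=W RR=S
after cmd 8 (t=92): FL=W FR=S RL=W RR=S


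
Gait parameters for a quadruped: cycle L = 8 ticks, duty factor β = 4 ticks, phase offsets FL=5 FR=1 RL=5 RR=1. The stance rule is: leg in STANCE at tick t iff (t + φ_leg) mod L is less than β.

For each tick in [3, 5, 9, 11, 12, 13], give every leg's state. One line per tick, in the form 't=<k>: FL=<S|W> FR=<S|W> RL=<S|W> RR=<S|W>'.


t=3: FL=S FR=W RL=S RR=W
t=5: FL=S FR=W RL=S RR=W
t=9: FL=W FR=S RL=W RR=S
t=11: FL=S FR=W RL=S RR=W
t=12: FL=S FR=W RL=S RR=W
t=13: FL=S FR=W RL=S RR=W

t=3: phase=(0,4,0,4) vs β=4 → FL=S FR=W RL=S RR=W
t=5: phase=(2,6,2,6) vs β=4 → FL=S FR=W RL=S RR=W
t=9: phase=(6,2,6,2) vs β=4 → FL=W FR=S RL=W RR=S
t=11: phase=(0,4,0,4) vs β=4 → FL=S FR=W RL=S RR=W
t=12: phase=(1,5,1,5) vs β=4 → FL=S FR=W RL=S RR=W
t=13: phase=(2,6,2,6) vs β=4 → FL=S FR=W RL=S RR=W


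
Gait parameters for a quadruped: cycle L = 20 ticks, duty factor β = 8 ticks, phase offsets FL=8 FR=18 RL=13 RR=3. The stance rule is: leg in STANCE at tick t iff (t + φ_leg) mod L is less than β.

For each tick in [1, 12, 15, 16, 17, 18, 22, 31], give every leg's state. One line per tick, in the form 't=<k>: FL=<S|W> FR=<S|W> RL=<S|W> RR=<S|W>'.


t=1: FL=W FR=W RL=W RR=S
t=12: FL=S FR=W RL=S RR=W
t=15: FL=S FR=W RL=W RR=W
t=16: FL=S FR=W RL=W RR=W
t=17: FL=S FR=W RL=W RR=S
t=18: FL=S FR=W RL=W RR=S
t=22: FL=W FR=S RL=W RR=S
t=31: FL=W FR=W RL=S RR=W

t=1: phase=(9,19,14,4) vs β=8 → FL=W FR=W RL=W RR=S
t=12: phase=(0,10,5,15) vs β=8 → FL=S FR=W RL=S RR=W
t=15: phase=(3,13,8,18) vs β=8 → FL=S FR=W RL=W RR=W
t=16: phase=(4,14,9,19) vs β=8 → FL=S FR=W RL=W RR=W
t=17: phase=(5,15,10,0) vs β=8 → FL=S FR=W RL=W RR=S
t=18: phase=(6,16,11,1) vs β=8 → FL=S FR=W RL=W RR=S
t=22: phase=(10,0,15,5) vs β=8 → FL=W FR=S RL=W RR=S
t=31: phase=(19,9,4,14) vs β=8 → FL=W FR=W RL=S RR=W


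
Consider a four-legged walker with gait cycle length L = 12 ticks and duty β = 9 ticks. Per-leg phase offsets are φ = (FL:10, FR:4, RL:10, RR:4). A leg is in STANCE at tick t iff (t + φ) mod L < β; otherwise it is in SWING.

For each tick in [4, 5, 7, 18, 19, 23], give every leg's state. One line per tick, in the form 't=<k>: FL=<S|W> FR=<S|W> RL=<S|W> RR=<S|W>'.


t=4: FL=S FR=S RL=S RR=S
t=5: FL=S FR=W RL=S RR=W
t=7: FL=S FR=W RL=S RR=W
t=18: FL=S FR=W RL=S RR=W
t=19: FL=S FR=W RL=S RR=W
t=23: FL=W FR=S RL=W RR=S

t=4: phase=(2,8,2,8) vs β=9 → FL=S FR=S RL=S RR=S
t=5: phase=(3,9,3,9) vs β=9 → FL=S FR=W RL=S RR=W
t=7: phase=(5,11,5,11) vs β=9 → FL=S FR=W RL=S RR=W
t=18: phase=(4,10,4,10) vs β=9 → FL=S FR=W RL=S RR=W
t=19: phase=(5,11,5,11) vs β=9 → FL=S FR=W RL=S RR=W
t=23: phase=(9,3,9,3) vs β=9 → FL=W FR=S RL=W RR=S


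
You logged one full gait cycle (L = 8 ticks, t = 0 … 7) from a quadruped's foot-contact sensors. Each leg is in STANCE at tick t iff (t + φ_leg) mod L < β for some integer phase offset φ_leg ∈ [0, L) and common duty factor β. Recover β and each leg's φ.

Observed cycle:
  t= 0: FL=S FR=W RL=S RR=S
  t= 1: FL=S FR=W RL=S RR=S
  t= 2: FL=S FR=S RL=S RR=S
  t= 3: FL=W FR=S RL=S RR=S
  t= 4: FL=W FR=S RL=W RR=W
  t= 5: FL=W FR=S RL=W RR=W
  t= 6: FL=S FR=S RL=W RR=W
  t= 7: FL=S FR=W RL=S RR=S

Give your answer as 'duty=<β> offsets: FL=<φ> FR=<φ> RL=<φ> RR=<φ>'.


duty=5 offsets: FL=2 FR=6 RL=1 RR=1

duty β = stance ticks per leg = 5
FL: stance ticks = 5; W→S at t=6 → φ=2
FR: stance ticks = 5; W→S at t=2 → φ=6
RL: stance ticks = 5; W→S at t=7 → φ=1
RR: stance ticks = 5; W→S at t=7 → φ=1


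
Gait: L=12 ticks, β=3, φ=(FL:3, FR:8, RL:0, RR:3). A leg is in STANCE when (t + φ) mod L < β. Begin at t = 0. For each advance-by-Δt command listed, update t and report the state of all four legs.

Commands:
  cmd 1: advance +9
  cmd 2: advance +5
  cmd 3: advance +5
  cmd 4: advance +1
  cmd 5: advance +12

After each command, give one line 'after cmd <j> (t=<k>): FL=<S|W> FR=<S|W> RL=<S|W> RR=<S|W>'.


start t=0: FL=W FR=W RL=S RR=W
cmd 1: advance +9 → t=9, phase=(0,5,9,0) → FL=S FR=W RL=W RR=S
cmd 2: advance +5 → t=14, phase=(5,10,2,5) → FL=W FR=W RL=S RR=W
cmd 3: advance +5 → t=19, phase=(10,3,7,10) → FL=W FR=W RL=W RR=W
cmd 4: advance +1 → t=20, phase=(11,4,8,11) → FL=W FR=W RL=W RR=W
cmd 5: advance +12 → t=32, phase=(11,4,8,11) → FL=W FR=W RL=W RR=W

after cmd 1 (t=9): FL=S FR=W RL=W RR=S
after cmd 2 (t=14): FL=W FR=W RL=S RR=W
after cmd 3 (t=19): FL=W FR=W RL=W RR=W
after cmd 4 (t=20): FL=W FR=W RL=W RR=W
after cmd 5 (t=32): FL=W FR=W RL=W RR=W


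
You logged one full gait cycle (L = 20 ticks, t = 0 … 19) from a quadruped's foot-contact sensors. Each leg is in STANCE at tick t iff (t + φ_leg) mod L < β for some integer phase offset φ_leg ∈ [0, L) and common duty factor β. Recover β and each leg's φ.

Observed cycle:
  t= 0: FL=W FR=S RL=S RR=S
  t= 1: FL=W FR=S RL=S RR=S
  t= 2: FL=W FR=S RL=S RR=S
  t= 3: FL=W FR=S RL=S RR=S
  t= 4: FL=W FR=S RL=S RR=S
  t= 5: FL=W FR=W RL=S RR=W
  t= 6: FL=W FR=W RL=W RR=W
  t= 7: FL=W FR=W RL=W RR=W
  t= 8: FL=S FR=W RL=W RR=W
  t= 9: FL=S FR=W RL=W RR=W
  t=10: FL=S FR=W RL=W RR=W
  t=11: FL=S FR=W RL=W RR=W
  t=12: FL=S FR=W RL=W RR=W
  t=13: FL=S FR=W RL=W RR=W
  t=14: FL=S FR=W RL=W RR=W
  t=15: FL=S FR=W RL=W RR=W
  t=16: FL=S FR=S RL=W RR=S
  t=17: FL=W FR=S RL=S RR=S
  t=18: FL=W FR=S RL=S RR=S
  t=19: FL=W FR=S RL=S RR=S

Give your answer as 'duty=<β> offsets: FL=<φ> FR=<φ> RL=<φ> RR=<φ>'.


duty=9 offsets: FL=12 FR=4 RL=3 RR=4

duty β = stance ticks per leg = 9
FL: stance ticks = 9; W→S at t=8 → φ=12
FR: stance ticks = 9; W→S at t=16 → φ=4
RL: stance ticks = 9; W→S at t=17 → φ=3
RR: stance ticks = 9; W→S at t=16 → φ=4


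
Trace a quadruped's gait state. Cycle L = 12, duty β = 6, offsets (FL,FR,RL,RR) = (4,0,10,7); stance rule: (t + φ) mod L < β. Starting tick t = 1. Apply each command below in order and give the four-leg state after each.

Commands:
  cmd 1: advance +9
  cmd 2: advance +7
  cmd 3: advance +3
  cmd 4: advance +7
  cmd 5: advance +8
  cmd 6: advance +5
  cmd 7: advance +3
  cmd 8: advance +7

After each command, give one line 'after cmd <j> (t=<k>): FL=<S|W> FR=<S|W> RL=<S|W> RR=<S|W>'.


after cmd 1 (t=10): FL=S FR=W RL=W RR=S
after cmd 2 (t=17): FL=W FR=S RL=S RR=S
after cmd 3 (t=20): FL=S FR=W RL=W RR=S
after cmd 4 (t=27): FL=W FR=S RL=S RR=W
after cmd 5 (t=35): FL=S FR=W RL=W RR=W
after cmd 6 (t=40): FL=W FR=S RL=S RR=W
after cmd 7 (t=43): FL=W FR=W RL=S RR=S
after cmd 8 (t=50): FL=W FR=S RL=S RR=W

start t=1: FL=S FR=S RL=W RR=W
cmd 1: advance +9 → t=10, phase=(2,10,8,5) → FL=S FR=W RL=W RR=S
cmd 2: advance +7 → t=17, phase=(9,5,3,0) → FL=W FR=S RL=S RR=S
cmd 3: advance +3 → t=20, phase=(0,8,6,3) → FL=S FR=W RL=W RR=S
cmd 4: advance +7 → t=27, phase=(7,3,1,10) → FL=W FR=S RL=S RR=W
cmd 5: advance +8 → t=35, phase=(3,11,9,6) → FL=S FR=W RL=W RR=W
cmd 6: advance +5 → t=40, phase=(8,4,2,11) → FL=W FR=S RL=S RR=W
cmd 7: advance +3 → t=43, phase=(11,7,5,2) → FL=W FR=W RL=S RR=S
cmd 8: advance +7 → t=50, phase=(6,2,0,9) → FL=W FR=S RL=S RR=W


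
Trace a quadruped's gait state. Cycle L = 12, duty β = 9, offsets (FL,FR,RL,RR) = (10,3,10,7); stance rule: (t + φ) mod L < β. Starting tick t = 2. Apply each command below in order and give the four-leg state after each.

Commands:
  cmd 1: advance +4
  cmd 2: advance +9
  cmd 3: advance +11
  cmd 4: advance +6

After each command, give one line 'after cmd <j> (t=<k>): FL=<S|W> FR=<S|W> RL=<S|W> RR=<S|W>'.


after cmd 1 (t=6): FL=S FR=W RL=S RR=S
after cmd 2 (t=15): FL=S FR=S RL=S RR=W
after cmd 3 (t=26): FL=S FR=S RL=S RR=W
after cmd 4 (t=32): FL=S FR=W RL=S RR=S

start t=2: FL=S FR=S RL=S RR=W
cmd 1: advance +4 → t=6, phase=(4,9,4,1) → FL=S FR=W RL=S RR=S
cmd 2: advance +9 → t=15, phase=(1,6,1,10) → FL=S FR=S RL=S RR=W
cmd 3: advance +11 → t=26, phase=(0,5,0,9) → FL=S FR=S RL=S RR=W
cmd 4: advance +6 → t=32, phase=(6,11,6,3) → FL=S FR=W RL=S RR=S


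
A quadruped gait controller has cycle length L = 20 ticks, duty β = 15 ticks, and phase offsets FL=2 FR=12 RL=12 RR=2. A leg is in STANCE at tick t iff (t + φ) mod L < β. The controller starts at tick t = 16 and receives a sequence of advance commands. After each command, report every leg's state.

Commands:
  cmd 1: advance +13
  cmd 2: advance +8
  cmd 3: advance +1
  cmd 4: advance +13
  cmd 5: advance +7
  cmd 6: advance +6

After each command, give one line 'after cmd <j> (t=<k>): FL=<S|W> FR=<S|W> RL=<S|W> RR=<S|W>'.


start t=16: FL=W FR=S RL=S RR=W
cmd 1: advance +13 → t=29, phase=(11,1,1,11) → FL=S FR=S RL=S RR=S
cmd 2: advance +8 → t=37, phase=(19,9,9,19) → FL=W FR=S RL=S RR=W
cmd 3: advance +1 → t=38, phase=(0,10,10,0) → FL=S FR=S RL=S RR=S
cmd 4: advance +13 → t=51, phase=(13,3,3,13) → FL=S FR=S RL=S RR=S
cmd 5: advance +7 → t=58, phase=(0,10,10,0) → FL=S FR=S RL=S RR=S
cmd 6: advance +6 → t=64, phase=(6,16,16,6) → FL=S FR=W RL=W RR=S

after cmd 1 (t=29): FL=S FR=S RL=S RR=S
after cmd 2 (t=37): FL=W FR=S RL=S RR=W
after cmd 3 (t=38): FL=S FR=S RL=S RR=S
after cmd 4 (t=51): FL=S FR=S RL=S RR=S
after cmd 5 (t=58): FL=S FR=S RL=S RR=S
after cmd 6 (t=64): FL=S FR=W RL=W RR=S


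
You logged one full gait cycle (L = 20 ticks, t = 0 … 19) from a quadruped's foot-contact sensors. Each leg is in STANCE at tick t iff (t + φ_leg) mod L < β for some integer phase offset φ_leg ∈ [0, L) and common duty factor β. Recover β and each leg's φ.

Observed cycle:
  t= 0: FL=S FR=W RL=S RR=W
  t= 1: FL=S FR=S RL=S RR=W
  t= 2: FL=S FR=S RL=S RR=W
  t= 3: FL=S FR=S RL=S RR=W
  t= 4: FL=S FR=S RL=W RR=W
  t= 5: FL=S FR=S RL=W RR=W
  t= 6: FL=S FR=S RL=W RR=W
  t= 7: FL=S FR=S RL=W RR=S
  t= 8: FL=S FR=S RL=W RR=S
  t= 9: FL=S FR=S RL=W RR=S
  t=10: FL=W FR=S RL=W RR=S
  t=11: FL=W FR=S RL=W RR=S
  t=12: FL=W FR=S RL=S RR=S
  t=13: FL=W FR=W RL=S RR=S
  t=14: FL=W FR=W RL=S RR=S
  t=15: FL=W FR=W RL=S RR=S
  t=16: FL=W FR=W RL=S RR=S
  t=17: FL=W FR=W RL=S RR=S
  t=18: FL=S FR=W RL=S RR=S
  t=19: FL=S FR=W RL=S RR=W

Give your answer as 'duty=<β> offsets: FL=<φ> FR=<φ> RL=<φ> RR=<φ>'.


duty β = stance ticks per leg = 12
FL: stance ticks = 12; W→S at t=18 → φ=2
FR: stance ticks = 12; W→S at t=1 → φ=19
RL: stance ticks = 12; W→S at t=12 → φ=8
RR: stance ticks = 12; W→S at t=7 → φ=13

duty=12 offsets: FL=2 FR=19 RL=8 RR=13


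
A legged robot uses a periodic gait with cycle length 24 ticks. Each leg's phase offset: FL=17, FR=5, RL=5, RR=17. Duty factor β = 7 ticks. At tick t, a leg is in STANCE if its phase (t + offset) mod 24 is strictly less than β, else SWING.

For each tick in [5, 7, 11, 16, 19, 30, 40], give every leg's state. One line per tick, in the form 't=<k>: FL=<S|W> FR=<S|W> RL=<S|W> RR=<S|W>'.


t=5: phase=(22,10,10,22) vs β=7 → FL=W FR=W RL=W RR=W
t=7: phase=(0,12,12,0) vs β=7 → FL=S FR=W RL=W RR=S
t=11: phase=(4,16,16,4) vs β=7 → FL=S FR=W RL=W RR=S
t=16: phase=(9,21,21,9) vs β=7 → FL=W FR=W RL=W RR=W
t=19: phase=(12,0,0,12) vs β=7 → FL=W FR=S RL=S RR=W
t=30: phase=(23,11,11,23) vs β=7 → FL=W FR=W RL=W RR=W
t=40: phase=(9,21,21,9) vs β=7 → FL=W FR=W RL=W RR=W

t=5: FL=W FR=W RL=W RR=W
t=7: FL=S FR=W RL=W RR=S
t=11: FL=S FR=W RL=W RR=S
t=16: FL=W FR=W RL=W RR=W
t=19: FL=W FR=S RL=S RR=W
t=30: FL=W FR=W RL=W RR=W
t=40: FL=W FR=W RL=W RR=W


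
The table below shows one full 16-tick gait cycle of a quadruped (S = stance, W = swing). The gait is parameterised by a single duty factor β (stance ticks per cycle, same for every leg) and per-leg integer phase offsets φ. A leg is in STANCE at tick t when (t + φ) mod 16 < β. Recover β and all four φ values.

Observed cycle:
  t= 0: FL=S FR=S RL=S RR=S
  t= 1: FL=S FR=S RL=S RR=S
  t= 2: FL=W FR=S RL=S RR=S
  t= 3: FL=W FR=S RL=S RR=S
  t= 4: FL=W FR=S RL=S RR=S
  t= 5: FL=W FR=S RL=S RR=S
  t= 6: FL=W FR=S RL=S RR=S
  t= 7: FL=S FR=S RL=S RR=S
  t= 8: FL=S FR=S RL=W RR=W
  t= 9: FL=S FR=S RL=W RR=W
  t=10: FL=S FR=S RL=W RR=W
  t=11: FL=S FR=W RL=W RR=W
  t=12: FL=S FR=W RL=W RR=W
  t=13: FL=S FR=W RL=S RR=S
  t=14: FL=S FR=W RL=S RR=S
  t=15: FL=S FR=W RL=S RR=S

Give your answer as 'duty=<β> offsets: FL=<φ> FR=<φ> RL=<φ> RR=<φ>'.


duty=11 offsets: FL=9 FR=0 RL=3 RR=3

duty β = stance ticks per leg = 11
FL: stance ticks = 11; W→S at t=7 → φ=9
FR: stance ticks = 11; W→S at t=0 → φ=0
RL: stance ticks = 11; W→S at t=13 → φ=3
RR: stance ticks = 11; W→S at t=13 → φ=3


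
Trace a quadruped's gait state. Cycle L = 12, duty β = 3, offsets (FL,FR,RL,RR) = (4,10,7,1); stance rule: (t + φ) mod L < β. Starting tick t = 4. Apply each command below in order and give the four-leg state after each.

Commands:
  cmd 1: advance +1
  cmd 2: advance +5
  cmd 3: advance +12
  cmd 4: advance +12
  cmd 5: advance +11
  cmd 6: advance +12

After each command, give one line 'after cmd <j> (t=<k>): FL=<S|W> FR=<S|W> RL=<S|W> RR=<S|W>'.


start t=4: FL=W FR=S RL=W RR=W
cmd 1: advance +1 → t=5, phase=(9,3,0,6) → FL=W FR=W RL=S RR=W
cmd 2: advance +5 → t=10, phase=(2,8,5,11) → FL=S FR=W RL=W RR=W
cmd 3: advance +12 → t=22, phase=(2,8,5,11) → FL=S FR=W RL=W RR=W
cmd 4: advance +12 → t=34, phase=(2,8,5,11) → FL=S FR=W RL=W RR=W
cmd 5: advance +11 → t=45, phase=(1,7,4,10) → FL=S FR=W RL=W RR=W
cmd 6: advance +12 → t=57, phase=(1,7,4,10) → FL=S FR=W RL=W RR=W

after cmd 1 (t=5): FL=W FR=W RL=S RR=W
after cmd 2 (t=10): FL=S FR=W RL=W RR=W
after cmd 3 (t=22): FL=S FR=W RL=W RR=W
after cmd 4 (t=34): FL=S FR=W RL=W RR=W
after cmd 5 (t=45): FL=S FR=W RL=W RR=W
after cmd 6 (t=57): FL=S FR=W RL=W RR=W


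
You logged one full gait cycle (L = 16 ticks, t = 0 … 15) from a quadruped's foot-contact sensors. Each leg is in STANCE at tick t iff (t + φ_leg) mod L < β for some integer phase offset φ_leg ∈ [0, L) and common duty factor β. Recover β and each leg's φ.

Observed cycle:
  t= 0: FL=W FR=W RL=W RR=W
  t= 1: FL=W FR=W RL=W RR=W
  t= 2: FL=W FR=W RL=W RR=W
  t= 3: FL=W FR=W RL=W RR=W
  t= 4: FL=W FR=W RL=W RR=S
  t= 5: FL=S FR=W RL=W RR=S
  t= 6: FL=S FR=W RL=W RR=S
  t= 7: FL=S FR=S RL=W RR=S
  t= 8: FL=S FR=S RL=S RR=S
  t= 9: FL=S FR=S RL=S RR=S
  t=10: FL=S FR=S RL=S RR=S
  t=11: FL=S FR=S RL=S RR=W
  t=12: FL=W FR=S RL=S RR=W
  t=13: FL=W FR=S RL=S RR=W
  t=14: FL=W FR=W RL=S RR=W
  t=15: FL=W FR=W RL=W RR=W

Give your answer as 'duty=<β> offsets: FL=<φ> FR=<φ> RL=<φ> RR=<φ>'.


duty β = stance ticks per leg = 7
FL: stance ticks = 7; W→S at t=5 → φ=11
FR: stance ticks = 7; W→S at t=7 → φ=9
RL: stance ticks = 7; W→S at t=8 → φ=8
RR: stance ticks = 7; W→S at t=4 → φ=12

duty=7 offsets: FL=11 FR=9 RL=8 RR=12


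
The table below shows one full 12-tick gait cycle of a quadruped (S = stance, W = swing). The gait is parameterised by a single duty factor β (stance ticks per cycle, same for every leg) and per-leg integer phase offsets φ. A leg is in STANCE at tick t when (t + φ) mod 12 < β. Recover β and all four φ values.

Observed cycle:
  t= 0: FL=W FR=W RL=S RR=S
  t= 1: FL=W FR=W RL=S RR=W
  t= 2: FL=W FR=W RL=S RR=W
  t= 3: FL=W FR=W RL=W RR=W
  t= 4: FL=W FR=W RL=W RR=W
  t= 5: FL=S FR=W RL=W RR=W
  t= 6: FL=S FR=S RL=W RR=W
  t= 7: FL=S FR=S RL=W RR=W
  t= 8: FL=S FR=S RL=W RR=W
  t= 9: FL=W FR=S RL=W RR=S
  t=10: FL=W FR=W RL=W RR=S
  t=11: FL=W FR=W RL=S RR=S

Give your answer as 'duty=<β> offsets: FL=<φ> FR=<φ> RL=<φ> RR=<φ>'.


duty β = stance ticks per leg = 4
FL: stance ticks = 4; W→S at t=5 → φ=7
FR: stance ticks = 4; W→S at t=6 → φ=6
RL: stance ticks = 4; W→S at t=11 → φ=1
RR: stance ticks = 4; W→S at t=9 → φ=3

duty=4 offsets: FL=7 FR=6 RL=1 RR=3


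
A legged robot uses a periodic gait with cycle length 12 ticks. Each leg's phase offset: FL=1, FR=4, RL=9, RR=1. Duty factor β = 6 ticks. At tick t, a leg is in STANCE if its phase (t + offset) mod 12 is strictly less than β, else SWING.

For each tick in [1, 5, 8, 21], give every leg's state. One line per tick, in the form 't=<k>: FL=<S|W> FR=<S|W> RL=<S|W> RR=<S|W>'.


t=1: phase=(2,5,10,2) vs β=6 → FL=S FR=S RL=W RR=S
t=5: phase=(6,9,2,6) vs β=6 → FL=W FR=W RL=S RR=W
t=8: phase=(9,0,5,9) vs β=6 → FL=W FR=S RL=S RR=W
t=21: phase=(10,1,6,10) vs β=6 → FL=W FR=S RL=W RR=W

t=1: FL=S FR=S RL=W RR=S
t=5: FL=W FR=W RL=S RR=W
t=8: FL=W FR=S RL=S RR=W
t=21: FL=W FR=S RL=W RR=W


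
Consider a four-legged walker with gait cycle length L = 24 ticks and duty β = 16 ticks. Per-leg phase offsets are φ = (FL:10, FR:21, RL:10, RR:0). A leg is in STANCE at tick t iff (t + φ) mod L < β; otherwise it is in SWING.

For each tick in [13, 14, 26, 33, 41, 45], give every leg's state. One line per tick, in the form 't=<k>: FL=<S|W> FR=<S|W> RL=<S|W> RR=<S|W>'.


t=13: phase=(23,10,23,13) vs β=16 → FL=W FR=S RL=W RR=S
t=14: phase=(0,11,0,14) vs β=16 → FL=S FR=S RL=S RR=S
t=26: phase=(12,23,12,2) vs β=16 → FL=S FR=W RL=S RR=S
t=33: phase=(19,6,19,9) vs β=16 → FL=W FR=S RL=W RR=S
t=41: phase=(3,14,3,17) vs β=16 → FL=S FR=S RL=S RR=W
t=45: phase=(7,18,7,21) vs β=16 → FL=S FR=W RL=S RR=W

t=13: FL=W FR=S RL=W RR=S
t=14: FL=S FR=S RL=S RR=S
t=26: FL=S FR=W RL=S RR=S
t=33: FL=W FR=S RL=W RR=S
t=41: FL=S FR=S RL=S RR=W
t=45: FL=S FR=W RL=S RR=W


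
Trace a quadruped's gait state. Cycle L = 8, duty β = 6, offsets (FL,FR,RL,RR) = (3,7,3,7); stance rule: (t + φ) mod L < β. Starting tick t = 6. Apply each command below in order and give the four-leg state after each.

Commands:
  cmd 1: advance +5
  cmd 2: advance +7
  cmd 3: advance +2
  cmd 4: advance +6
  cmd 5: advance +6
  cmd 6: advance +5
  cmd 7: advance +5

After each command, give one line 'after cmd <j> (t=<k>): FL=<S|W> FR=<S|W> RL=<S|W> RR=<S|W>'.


after cmd 1 (t=11): FL=W FR=S RL=W RR=S
after cmd 2 (t=18): FL=S FR=S RL=S RR=S
after cmd 3 (t=20): FL=W FR=S RL=W RR=S
after cmd 4 (t=26): FL=S FR=S RL=S RR=S
after cmd 5 (t=32): FL=S FR=W RL=S RR=W
after cmd 6 (t=37): FL=S FR=S RL=S RR=S
after cmd 7 (t=42): FL=S FR=S RL=S RR=S

start t=6: FL=S FR=S RL=S RR=S
cmd 1: advance +5 → t=11, phase=(6,2,6,2) → FL=W FR=S RL=W RR=S
cmd 2: advance +7 → t=18, phase=(5,1,5,1) → FL=S FR=S RL=S RR=S
cmd 3: advance +2 → t=20, phase=(7,3,7,3) → FL=W FR=S RL=W RR=S
cmd 4: advance +6 → t=26, phase=(5,1,5,1) → FL=S FR=S RL=S RR=S
cmd 5: advance +6 → t=32, phase=(3,7,3,7) → FL=S FR=W RL=S RR=W
cmd 6: advance +5 → t=37, phase=(0,4,0,4) → FL=S FR=S RL=S RR=S
cmd 7: advance +5 → t=42, phase=(5,1,5,1) → FL=S FR=S RL=S RR=S


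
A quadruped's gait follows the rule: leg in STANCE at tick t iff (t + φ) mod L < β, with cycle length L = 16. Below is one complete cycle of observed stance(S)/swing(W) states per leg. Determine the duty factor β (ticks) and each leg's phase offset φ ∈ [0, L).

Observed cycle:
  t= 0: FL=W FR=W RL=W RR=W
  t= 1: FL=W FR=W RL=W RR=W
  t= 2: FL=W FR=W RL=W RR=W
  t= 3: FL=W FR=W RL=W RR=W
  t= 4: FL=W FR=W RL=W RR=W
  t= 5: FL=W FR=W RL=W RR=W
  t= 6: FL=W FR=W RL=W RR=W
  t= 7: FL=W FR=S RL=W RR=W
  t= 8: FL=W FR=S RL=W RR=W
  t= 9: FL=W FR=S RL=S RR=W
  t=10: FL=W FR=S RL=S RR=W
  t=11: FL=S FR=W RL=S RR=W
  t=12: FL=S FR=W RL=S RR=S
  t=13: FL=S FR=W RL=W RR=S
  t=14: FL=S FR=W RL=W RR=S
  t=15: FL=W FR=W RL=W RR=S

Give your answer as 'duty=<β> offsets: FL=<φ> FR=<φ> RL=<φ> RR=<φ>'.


duty β = stance ticks per leg = 4
FL: stance ticks = 4; W→S at t=11 → φ=5
FR: stance ticks = 4; W→S at t=7 → φ=9
RL: stance ticks = 4; W→S at t=9 → φ=7
RR: stance ticks = 4; W→S at t=12 → φ=4

duty=4 offsets: FL=5 FR=9 RL=7 RR=4


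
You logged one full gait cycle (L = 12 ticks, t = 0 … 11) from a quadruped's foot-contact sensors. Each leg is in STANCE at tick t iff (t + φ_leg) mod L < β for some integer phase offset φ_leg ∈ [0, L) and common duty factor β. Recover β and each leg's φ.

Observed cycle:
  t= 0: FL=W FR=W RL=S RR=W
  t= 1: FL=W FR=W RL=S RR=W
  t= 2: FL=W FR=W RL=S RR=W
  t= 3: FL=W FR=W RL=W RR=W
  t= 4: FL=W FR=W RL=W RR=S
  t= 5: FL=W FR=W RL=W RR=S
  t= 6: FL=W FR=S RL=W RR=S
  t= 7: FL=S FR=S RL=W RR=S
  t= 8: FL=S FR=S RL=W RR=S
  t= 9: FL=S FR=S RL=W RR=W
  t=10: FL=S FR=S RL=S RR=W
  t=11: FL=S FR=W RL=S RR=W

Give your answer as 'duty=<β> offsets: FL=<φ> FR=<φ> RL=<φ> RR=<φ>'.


duty=5 offsets: FL=5 FR=6 RL=2 RR=8

duty β = stance ticks per leg = 5
FL: stance ticks = 5; W→S at t=7 → φ=5
FR: stance ticks = 5; W→S at t=6 → φ=6
RL: stance ticks = 5; W→S at t=10 → φ=2
RR: stance ticks = 5; W→S at t=4 → φ=8


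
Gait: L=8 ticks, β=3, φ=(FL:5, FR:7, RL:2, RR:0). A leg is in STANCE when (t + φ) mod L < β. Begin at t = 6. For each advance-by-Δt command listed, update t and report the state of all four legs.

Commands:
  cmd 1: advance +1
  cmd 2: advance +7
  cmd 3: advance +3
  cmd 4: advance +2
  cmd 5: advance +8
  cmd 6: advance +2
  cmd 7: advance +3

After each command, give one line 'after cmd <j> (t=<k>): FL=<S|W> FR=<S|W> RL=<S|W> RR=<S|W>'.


after cmd 1 (t=7): FL=W FR=W RL=S RR=W
after cmd 2 (t=14): FL=W FR=W RL=S RR=W
after cmd 3 (t=17): FL=W FR=S RL=W RR=S
after cmd 4 (t=19): FL=S FR=S RL=W RR=W
after cmd 5 (t=27): FL=S FR=S RL=W RR=W
after cmd 6 (t=29): FL=S FR=W RL=W RR=W
after cmd 7 (t=32): FL=W FR=W RL=S RR=S

start t=6: FL=W FR=W RL=S RR=W
cmd 1: advance +1 → t=7, phase=(4,6,1,7) → FL=W FR=W RL=S RR=W
cmd 2: advance +7 → t=14, phase=(3,5,0,6) → FL=W FR=W RL=S RR=W
cmd 3: advance +3 → t=17, phase=(6,0,3,1) → FL=W FR=S RL=W RR=S
cmd 4: advance +2 → t=19, phase=(0,2,5,3) → FL=S FR=S RL=W RR=W
cmd 5: advance +8 → t=27, phase=(0,2,5,3) → FL=S FR=S RL=W RR=W
cmd 6: advance +2 → t=29, phase=(2,4,7,5) → FL=S FR=W RL=W RR=W
cmd 7: advance +3 → t=32, phase=(5,7,2,0) → FL=W FR=W RL=S RR=S
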